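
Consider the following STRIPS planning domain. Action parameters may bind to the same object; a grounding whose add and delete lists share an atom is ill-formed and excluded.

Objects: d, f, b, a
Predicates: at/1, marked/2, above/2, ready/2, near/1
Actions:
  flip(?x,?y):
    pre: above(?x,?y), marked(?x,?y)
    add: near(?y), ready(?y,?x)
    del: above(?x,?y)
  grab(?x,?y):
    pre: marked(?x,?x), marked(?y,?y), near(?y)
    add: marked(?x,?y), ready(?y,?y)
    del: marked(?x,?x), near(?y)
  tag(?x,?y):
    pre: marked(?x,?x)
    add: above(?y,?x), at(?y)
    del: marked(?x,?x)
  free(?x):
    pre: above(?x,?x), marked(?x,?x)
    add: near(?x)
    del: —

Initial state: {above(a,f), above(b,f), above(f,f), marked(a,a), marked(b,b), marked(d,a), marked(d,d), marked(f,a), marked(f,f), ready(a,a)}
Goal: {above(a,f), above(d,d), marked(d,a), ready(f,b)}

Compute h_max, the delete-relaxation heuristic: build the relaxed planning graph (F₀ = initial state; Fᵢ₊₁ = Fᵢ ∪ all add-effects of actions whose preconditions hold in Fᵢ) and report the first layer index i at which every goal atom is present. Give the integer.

F0 = init (10 atoms)
F1 = F0 ∪ {above(a,a), above(a,b), above(a,d), above(b,a), above(b,b), above(b,d), above(d,a), above(d,b), above(d,d), above(d,f), above(f,a), above(f,b), above(f,d), at(a), at(b), at(d), at(f), near(f), ready(f,f)}  (29 atoms)
F2 = F1 ∪ {marked(a,f), marked(b,f), marked(d,f), near(a), near(b), near(d), ready(a,d), ready(a,f), ready(b,b), ready(d,d)}  (39 atoms)
F3 = F2 ∪ {marked(a,b), marked(a,d), marked(b,a), marked(b,d), marked(d,b), marked(f,b), marked(f,d), ready(f,a), ready(f,b), ready(f,d)}  (49 atoms)
goal ⊆ F3  ⇒  h_max = 3

3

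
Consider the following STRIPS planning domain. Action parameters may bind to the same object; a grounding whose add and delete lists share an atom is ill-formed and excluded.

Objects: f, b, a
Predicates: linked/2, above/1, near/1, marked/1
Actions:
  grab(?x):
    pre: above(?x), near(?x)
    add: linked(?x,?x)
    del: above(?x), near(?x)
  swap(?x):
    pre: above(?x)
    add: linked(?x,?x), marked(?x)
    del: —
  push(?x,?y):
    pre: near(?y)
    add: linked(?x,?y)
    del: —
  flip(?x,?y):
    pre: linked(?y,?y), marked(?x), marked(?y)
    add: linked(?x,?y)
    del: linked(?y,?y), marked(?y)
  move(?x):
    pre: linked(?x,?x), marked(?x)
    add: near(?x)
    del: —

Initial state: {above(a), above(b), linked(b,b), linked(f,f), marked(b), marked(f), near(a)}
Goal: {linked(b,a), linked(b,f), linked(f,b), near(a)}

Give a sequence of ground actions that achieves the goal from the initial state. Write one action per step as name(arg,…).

1. push(b,a)  →  {above(a), above(b), linked(b,a), linked(b,b), linked(f,f), marked(b), marked(f), near(a)}
2. flip(f,b)  →  {above(a), above(b), linked(b,a), linked(f,b), linked(f,f), marked(f), near(a)}
3. swap(b)  →  {above(a), above(b), linked(b,a), linked(b,b), linked(f,b), linked(f,f), marked(b), marked(f), near(a)}
4. flip(b,f)  →  {above(a), above(b), linked(b,a), linked(b,b), linked(b,f), linked(f,b), marked(b), near(a)}

push(b,a); flip(f,b); swap(b); flip(b,f)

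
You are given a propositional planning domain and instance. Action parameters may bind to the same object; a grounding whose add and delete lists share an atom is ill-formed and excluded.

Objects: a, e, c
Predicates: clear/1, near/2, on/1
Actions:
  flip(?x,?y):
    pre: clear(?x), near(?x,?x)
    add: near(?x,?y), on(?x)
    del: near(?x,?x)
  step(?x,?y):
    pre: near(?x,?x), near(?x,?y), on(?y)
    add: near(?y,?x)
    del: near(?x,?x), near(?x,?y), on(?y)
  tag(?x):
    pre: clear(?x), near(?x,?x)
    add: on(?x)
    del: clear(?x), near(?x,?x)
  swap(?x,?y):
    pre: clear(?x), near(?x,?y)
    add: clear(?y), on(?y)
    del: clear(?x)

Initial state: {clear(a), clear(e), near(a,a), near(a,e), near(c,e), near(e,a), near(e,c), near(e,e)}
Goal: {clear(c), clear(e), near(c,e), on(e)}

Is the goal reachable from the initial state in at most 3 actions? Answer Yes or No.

1. swap(e,c)  →  {clear(a), clear(c), near(a,a), near(a,e), near(c,e), near(e,a), near(e,c), near(e,e), on(c)}
2. swap(a,e)  →  {clear(c), clear(e), near(a,a), near(a,e), near(c,e), near(e,a), near(e,c), near(e,e), on(c), on(e)}
optimal plan length = 2; 2 ≤ 3

Yes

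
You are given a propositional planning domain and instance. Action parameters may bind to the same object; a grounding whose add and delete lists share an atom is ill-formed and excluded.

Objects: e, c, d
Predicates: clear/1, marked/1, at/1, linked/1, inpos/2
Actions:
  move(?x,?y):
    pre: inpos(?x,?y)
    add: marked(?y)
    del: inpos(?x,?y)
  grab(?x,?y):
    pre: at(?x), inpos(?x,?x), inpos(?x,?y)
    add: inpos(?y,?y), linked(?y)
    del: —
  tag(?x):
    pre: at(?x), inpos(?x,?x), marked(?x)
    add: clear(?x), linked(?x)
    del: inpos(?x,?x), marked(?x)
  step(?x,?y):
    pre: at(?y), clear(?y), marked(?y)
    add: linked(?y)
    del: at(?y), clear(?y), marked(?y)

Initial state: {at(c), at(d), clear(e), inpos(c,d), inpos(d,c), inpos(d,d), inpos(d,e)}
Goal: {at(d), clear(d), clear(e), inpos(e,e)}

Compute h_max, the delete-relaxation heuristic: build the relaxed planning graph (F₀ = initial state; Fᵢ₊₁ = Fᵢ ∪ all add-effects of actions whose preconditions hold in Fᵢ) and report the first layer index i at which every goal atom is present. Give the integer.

F0 = init (7 atoms)
F1 = F0 ∪ {inpos(c,c), inpos(e,e), linked(c), linked(d), linked(e), marked(c), marked(d), marked(e)}  (15 atoms)
F2 = F1 ∪ {clear(c), clear(d)}  (17 atoms)
goal ⊆ F2  ⇒  h_max = 2

2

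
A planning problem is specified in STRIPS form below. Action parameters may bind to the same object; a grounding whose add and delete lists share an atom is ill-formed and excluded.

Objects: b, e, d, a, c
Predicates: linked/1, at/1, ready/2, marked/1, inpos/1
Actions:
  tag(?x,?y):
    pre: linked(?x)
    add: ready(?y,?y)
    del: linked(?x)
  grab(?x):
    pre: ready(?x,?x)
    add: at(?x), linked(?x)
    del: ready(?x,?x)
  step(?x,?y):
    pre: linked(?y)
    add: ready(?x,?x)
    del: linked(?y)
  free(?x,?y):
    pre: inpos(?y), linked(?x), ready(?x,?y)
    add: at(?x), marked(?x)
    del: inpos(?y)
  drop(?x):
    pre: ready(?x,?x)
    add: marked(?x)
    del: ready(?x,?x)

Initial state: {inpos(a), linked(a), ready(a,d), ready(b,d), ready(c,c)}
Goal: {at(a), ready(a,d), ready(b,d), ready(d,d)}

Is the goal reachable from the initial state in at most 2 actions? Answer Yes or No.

1. tag(a,a)  →  {inpos(a), ready(a,a), ready(a,d), ready(b,d), ready(c,c)}
2. grab(a)  →  {at(a), inpos(a), linked(a), ready(a,d), ready(b,d), ready(c,c)}
3. tag(a,d)  →  {at(a), inpos(a), ready(a,d), ready(b,d), ready(c,c), ready(d,d)}
optimal plan length = 3; 3 > 2

No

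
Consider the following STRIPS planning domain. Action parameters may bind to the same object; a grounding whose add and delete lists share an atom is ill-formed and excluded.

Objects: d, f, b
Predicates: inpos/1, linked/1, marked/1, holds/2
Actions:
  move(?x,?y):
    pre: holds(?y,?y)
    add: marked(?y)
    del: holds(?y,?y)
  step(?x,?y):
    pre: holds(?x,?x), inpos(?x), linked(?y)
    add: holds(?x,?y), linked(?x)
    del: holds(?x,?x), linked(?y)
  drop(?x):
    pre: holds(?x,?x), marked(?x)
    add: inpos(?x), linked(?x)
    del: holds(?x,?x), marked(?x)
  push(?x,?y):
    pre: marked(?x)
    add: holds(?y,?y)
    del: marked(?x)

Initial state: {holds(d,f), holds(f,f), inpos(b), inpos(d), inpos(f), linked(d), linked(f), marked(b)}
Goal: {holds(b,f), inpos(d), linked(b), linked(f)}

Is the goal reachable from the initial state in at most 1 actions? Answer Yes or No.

1. push(b,b)  →  {holds(b,b), holds(d,f), holds(f,f), inpos(b), inpos(d), inpos(f), linked(d), linked(f)}
2. step(b,f)  →  {holds(b,f), holds(d,f), holds(f,f), inpos(b), inpos(d), inpos(f), linked(b), linked(d)}
3. step(f,d)  →  {holds(b,f), holds(d,f), holds(f,d), inpos(b), inpos(d), inpos(f), linked(b), linked(f)}
optimal plan length = 3; 3 > 1

No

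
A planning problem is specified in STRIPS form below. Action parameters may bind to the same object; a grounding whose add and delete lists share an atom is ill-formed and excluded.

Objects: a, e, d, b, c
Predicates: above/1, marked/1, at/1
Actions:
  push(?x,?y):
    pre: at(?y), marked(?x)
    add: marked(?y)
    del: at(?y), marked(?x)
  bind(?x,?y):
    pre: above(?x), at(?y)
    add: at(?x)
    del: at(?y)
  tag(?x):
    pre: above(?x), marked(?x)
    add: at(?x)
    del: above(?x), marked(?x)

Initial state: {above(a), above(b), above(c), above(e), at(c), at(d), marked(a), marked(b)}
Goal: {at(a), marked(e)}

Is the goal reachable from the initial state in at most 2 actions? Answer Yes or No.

No

1. bind(a,d)  →  {above(a), above(b), above(c), above(e), at(a), at(c), marked(a), marked(b)}
2. bind(e,c)  →  {above(a), above(b), above(c), above(e), at(a), at(e), marked(a), marked(b)}
3. push(a,e)  →  {above(a), above(b), above(c), above(e), at(a), marked(b), marked(e)}
optimal plan length = 3; 3 > 2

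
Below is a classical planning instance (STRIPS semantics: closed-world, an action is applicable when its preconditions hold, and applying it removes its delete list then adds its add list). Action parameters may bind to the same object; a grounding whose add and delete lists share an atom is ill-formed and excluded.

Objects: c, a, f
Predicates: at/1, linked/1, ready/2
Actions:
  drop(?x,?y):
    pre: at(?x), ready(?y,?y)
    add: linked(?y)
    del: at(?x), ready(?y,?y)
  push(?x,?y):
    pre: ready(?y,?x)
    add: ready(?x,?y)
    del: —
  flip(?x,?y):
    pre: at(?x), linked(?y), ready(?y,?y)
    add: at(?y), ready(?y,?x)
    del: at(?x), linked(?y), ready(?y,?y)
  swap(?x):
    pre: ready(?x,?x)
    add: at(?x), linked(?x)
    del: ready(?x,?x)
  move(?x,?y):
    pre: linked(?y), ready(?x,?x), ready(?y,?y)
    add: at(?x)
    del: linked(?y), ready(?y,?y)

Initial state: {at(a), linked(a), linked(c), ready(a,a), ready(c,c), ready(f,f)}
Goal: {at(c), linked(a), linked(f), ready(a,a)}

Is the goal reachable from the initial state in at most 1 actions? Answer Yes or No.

No

1. drop(a,f)  →  {linked(a), linked(c), linked(f), ready(a,a), ready(c,c)}
2. swap(c)  →  {at(c), linked(a), linked(c), linked(f), ready(a,a)}
optimal plan length = 2; 2 > 1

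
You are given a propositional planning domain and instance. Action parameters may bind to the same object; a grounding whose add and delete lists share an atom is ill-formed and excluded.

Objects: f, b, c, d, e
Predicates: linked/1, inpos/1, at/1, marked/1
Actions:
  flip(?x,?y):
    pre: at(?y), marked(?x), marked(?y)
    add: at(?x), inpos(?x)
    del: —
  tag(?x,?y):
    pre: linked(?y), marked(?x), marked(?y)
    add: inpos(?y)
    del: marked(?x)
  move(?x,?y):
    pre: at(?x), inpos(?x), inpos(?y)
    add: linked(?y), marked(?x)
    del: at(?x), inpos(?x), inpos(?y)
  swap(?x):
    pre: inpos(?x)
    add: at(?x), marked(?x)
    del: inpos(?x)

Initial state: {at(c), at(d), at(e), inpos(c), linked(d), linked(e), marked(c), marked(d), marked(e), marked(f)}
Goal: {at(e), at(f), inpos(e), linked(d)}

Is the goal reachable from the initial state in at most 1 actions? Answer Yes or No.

No

1. flip(f,c)  →  {at(c), at(d), at(e), at(f), inpos(c), inpos(f), linked(d), linked(e), marked(c), marked(d), marked(e), marked(f)}
2. flip(e,f)  →  {at(c), at(d), at(e), at(f), inpos(c), inpos(e), inpos(f), linked(d), linked(e), marked(c), marked(d), marked(e), marked(f)}
optimal plan length = 2; 2 > 1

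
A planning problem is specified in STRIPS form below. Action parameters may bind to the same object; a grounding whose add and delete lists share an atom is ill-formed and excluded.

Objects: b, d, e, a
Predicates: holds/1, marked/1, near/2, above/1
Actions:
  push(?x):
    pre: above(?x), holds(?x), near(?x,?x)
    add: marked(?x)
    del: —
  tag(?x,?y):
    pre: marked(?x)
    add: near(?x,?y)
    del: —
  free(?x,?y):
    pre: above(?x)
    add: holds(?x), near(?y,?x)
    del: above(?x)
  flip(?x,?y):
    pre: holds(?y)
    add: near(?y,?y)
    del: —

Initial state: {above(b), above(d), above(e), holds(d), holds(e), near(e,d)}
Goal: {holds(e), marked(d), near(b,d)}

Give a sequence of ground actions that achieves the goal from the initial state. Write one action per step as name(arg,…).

1. flip(b,d)  →  {above(b), above(d), above(e), holds(d), holds(e), near(d,d), near(e,d)}
2. push(d)  →  {above(b), above(d), above(e), holds(d), holds(e), marked(d), near(d,d), near(e,d)}
3. free(d,b)  →  {above(b), above(e), holds(d), holds(e), marked(d), near(b,d), near(d,d), near(e,d)}

flip(b,d); push(d); free(d,b)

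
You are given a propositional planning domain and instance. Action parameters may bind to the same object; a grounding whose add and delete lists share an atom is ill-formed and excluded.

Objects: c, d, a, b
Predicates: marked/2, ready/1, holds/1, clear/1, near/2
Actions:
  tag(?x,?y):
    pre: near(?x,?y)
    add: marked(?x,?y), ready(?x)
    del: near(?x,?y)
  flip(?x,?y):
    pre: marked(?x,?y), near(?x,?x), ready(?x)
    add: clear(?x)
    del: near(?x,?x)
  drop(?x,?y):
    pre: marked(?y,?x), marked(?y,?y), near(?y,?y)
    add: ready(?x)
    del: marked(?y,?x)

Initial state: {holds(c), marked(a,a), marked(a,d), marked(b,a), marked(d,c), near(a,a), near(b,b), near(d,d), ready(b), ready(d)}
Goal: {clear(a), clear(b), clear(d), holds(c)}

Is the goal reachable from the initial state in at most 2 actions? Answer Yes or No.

No

1. flip(d,c)  →  {clear(d), holds(c), marked(a,a), marked(a,d), marked(b,a), marked(d,c), near(a,a), near(b,b), ready(b), ready(d)}
2. flip(b,a)  →  {clear(b), clear(d), holds(c), marked(a,a), marked(a,d), marked(b,a), marked(d,c), near(a,a), ready(b), ready(d)}
3. drop(a,a)  →  {clear(b), clear(d), holds(c), marked(a,d), marked(b,a), marked(d,c), near(a,a), ready(a), ready(b), ready(d)}
4. flip(a,d)  →  {clear(a), clear(b), clear(d), holds(c), marked(a,d), marked(b,a), marked(d,c), ready(a), ready(b), ready(d)}
optimal plan length = 4; 4 > 2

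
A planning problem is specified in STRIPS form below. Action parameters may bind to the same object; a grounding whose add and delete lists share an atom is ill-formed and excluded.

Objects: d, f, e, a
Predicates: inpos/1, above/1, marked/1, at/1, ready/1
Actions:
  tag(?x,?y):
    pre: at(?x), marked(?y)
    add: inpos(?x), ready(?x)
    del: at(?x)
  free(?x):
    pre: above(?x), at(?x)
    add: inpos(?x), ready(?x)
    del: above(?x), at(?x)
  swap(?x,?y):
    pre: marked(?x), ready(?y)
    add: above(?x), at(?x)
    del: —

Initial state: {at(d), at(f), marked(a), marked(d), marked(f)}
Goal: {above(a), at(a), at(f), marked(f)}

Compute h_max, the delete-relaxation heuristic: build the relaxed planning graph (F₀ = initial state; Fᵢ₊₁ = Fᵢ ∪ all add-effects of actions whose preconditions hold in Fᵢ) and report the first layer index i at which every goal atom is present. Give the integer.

F0 = init (5 atoms)
F1 = F0 ∪ {inpos(d), inpos(f), ready(d), ready(f)}  (9 atoms)
F2 = F1 ∪ {above(a), above(d), above(f), at(a)}  (13 atoms)
goal ⊆ F2  ⇒  h_max = 2

2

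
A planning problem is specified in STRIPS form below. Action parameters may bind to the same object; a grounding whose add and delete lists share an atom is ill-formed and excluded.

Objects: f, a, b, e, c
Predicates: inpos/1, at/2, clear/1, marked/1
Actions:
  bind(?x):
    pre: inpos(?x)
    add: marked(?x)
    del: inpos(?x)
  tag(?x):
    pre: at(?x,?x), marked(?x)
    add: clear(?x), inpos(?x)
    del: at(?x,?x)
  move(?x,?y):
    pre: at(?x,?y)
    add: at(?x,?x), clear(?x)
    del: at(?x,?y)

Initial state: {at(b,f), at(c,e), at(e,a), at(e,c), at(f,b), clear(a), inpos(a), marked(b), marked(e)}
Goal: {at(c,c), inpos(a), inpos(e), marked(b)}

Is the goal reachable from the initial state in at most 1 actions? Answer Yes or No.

1. move(e,a)  →  {at(b,f), at(c,e), at(e,c), at(e,e), at(f,b), clear(a), clear(e), inpos(a), marked(b), marked(e)}
2. tag(e)  →  {at(b,f), at(c,e), at(e,c), at(f,b), clear(a), clear(e), inpos(a), inpos(e), marked(b), marked(e)}
3. move(c,e)  →  {at(b,f), at(c,c), at(e,c), at(f,b), clear(a), clear(c), clear(e), inpos(a), inpos(e), marked(b), marked(e)}
optimal plan length = 3; 3 > 1

No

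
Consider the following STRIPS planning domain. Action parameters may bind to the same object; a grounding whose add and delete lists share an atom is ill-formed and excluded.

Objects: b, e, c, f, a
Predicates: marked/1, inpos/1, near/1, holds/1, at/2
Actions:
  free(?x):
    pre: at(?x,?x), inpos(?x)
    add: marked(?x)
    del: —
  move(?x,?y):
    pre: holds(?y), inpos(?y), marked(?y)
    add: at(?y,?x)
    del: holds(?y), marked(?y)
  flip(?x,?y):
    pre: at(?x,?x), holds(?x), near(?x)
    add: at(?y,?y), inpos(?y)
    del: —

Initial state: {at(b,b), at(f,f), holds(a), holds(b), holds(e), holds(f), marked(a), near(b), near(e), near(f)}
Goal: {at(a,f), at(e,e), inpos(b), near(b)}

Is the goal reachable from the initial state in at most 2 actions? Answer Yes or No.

No

1. flip(b,b)  →  {at(b,b), at(f,f), holds(a), holds(b), holds(e), holds(f), inpos(b), marked(a), near(b), near(e), near(f)}
2. flip(b,e)  →  {at(b,b), at(e,e), at(f,f), holds(a), holds(b), holds(e), holds(f), inpos(b), inpos(e), marked(a), near(b), near(e), near(f)}
3. flip(b,a)  →  {at(a,a), at(b,b), at(e,e), at(f,f), holds(a), holds(b), holds(e), holds(f), inpos(a), inpos(b), inpos(e), marked(a), near(b), near(e), near(f)}
4. move(f,a)  →  {at(a,a), at(a,f), at(b,b), at(e,e), at(f,f), holds(b), holds(e), holds(f), inpos(a), inpos(b), inpos(e), near(b), near(e), near(f)}
optimal plan length = 4; 4 > 2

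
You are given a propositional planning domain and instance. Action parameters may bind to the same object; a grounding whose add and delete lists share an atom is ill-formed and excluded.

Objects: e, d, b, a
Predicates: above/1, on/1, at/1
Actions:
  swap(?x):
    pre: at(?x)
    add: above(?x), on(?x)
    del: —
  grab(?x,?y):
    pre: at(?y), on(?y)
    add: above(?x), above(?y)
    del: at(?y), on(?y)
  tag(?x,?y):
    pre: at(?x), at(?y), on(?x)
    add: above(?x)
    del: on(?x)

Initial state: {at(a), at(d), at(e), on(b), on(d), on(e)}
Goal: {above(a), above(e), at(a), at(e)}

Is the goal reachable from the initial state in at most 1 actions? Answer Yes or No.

No

1. swap(e)  →  {above(e), at(a), at(d), at(e), on(b), on(d), on(e)}
2. swap(a)  →  {above(a), above(e), at(a), at(d), at(e), on(a), on(b), on(d), on(e)}
optimal plan length = 2; 2 > 1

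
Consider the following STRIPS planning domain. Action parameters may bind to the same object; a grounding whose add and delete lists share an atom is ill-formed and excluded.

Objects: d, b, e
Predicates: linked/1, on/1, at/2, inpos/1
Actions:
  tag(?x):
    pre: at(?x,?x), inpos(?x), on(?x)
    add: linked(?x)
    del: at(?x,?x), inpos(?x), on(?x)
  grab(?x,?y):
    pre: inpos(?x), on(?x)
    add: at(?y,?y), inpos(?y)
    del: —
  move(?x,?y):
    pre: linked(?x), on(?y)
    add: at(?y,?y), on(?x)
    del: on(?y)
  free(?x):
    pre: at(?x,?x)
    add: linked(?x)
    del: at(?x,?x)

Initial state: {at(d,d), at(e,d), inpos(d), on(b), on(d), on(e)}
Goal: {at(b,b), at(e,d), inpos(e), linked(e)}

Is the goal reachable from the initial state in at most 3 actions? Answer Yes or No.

1. grab(d,b)  →  {at(b,b), at(d,d), at(e,d), inpos(b), inpos(d), on(b), on(d), on(e)}
2. grab(d,e)  →  {at(b,b), at(d,d), at(e,d), at(e,e), inpos(b), inpos(d), inpos(e), on(b), on(d), on(e)}
3. free(e)  →  {at(b,b), at(d,d), at(e,d), inpos(b), inpos(d), inpos(e), linked(e), on(b), on(d), on(e)}
optimal plan length = 3; 3 ≤ 3

Yes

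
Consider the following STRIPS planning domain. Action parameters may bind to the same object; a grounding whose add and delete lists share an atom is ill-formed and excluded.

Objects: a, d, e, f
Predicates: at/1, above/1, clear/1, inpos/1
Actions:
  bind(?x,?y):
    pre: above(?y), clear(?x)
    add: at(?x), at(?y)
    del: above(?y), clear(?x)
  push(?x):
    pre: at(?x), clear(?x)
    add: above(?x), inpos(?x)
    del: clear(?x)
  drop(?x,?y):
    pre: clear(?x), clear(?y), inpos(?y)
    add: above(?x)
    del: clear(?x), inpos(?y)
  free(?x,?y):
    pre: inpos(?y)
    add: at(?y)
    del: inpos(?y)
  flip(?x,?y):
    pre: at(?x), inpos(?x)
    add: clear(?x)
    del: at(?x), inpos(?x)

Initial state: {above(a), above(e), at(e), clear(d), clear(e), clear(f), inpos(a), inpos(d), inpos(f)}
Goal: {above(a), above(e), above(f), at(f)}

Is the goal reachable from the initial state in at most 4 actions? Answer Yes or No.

1. drop(f,d)  →  {above(a), above(e), above(f), at(e), clear(d), clear(e), inpos(a), inpos(f)}
2. free(a,f)  →  {above(a), above(e), above(f), at(e), at(f), clear(d), clear(e), inpos(a)}
optimal plan length = 2; 2 ≤ 4

Yes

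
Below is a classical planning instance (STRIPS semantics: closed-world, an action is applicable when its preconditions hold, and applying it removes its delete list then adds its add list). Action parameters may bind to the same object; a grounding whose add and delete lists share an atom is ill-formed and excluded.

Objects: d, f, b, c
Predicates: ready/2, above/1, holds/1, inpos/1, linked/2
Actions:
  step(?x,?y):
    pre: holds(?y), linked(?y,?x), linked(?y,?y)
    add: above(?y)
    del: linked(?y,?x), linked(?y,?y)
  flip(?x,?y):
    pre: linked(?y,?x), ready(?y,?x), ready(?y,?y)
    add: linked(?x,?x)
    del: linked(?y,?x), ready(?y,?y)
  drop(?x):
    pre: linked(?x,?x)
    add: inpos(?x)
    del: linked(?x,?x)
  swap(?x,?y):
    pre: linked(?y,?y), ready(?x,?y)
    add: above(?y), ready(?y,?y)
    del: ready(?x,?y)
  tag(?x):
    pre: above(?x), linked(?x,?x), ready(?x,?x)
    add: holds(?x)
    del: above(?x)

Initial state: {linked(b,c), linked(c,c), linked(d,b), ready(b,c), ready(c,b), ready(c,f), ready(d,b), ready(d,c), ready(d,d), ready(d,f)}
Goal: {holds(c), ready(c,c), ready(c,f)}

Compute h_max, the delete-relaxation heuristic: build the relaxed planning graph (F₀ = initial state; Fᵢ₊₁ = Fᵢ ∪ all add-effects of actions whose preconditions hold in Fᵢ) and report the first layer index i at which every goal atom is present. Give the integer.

2

F0 = init (10 atoms)
F1 = F0 ∪ {above(c), inpos(c), linked(b,b), ready(c,c)}  (14 atoms)
F2 = F1 ∪ {above(b), holds(c), inpos(b), ready(b,b)}  (18 atoms)
goal ⊆ F2  ⇒  h_max = 2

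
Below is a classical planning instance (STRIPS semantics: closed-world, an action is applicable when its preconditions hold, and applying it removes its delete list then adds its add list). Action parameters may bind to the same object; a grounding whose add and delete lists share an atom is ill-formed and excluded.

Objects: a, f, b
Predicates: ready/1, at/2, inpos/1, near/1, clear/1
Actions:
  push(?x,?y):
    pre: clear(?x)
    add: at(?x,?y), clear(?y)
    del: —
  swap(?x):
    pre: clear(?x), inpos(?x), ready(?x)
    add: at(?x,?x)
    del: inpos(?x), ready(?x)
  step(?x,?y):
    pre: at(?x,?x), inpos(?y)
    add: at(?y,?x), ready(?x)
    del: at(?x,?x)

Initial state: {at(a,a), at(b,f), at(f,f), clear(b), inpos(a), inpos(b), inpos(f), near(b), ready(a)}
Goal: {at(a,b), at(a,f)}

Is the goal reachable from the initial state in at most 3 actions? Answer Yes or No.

1. push(b,a)  →  {at(a,a), at(b,a), at(b,f), at(f,f), clear(a), clear(b), inpos(a), inpos(b), inpos(f), near(b), ready(a)}
2. push(a,f)  →  {at(a,a), at(a,f), at(b,a), at(b,f), at(f,f), clear(a), clear(b), clear(f), inpos(a), inpos(b), inpos(f), near(b), ready(a)}
3. push(a,b)  →  {at(a,a), at(a,b), at(a,f), at(b,a), at(b,f), at(f,f), clear(a), clear(b), clear(f), inpos(a), inpos(b), inpos(f), near(b), ready(a)}
optimal plan length = 3; 3 ≤ 3

Yes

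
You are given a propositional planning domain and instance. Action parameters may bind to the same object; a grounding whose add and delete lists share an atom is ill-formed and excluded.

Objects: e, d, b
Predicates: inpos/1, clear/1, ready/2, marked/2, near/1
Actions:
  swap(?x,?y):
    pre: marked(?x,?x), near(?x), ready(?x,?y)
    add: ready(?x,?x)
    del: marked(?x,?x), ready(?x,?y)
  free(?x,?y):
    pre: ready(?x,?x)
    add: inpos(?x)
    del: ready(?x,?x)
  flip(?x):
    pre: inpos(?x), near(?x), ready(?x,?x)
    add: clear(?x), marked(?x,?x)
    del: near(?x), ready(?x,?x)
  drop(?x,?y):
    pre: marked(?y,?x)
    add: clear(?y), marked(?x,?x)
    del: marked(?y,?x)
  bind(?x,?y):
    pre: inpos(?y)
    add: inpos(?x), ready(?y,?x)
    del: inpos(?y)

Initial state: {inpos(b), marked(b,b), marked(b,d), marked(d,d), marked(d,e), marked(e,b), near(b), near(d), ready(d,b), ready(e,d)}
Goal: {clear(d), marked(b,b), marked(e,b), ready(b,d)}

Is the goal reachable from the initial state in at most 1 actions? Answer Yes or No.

No

1. drop(e,d)  →  {clear(d), inpos(b), marked(b,b), marked(b,d), marked(d,d), marked(e,b), marked(e,e), near(b), near(d), ready(d,b), ready(e,d)}
2. bind(d,b)  →  {clear(d), inpos(d), marked(b,b), marked(b,d), marked(d,d), marked(e,b), marked(e,e), near(b), near(d), ready(b,d), ready(d,b), ready(e,d)}
optimal plan length = 2; 2 > 1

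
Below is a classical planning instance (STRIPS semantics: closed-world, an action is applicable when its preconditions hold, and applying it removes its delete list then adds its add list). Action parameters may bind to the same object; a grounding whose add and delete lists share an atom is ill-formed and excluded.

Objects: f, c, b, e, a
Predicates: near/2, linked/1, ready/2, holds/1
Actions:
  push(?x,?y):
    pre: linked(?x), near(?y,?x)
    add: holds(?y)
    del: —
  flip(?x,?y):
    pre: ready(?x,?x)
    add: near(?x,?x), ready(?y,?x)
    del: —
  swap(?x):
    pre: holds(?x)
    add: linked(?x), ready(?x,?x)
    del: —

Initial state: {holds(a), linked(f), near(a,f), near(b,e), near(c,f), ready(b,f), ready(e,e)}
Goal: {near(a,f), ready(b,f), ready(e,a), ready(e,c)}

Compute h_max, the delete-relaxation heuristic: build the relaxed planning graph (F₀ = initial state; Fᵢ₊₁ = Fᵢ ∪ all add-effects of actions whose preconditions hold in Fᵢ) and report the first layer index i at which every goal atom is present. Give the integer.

3

F0 = init (7 atoms)
F1 = F0 ∪ {holds(c), linked(a), near(e,e), ready(a,a), ready(a,e), ready(b,e), ready(c,e), ready(f,e)}  (15 atoms)
F2 = F1 ∪ {linked(c), near(a,a), ready(b,a), ready(c,a), ready(c,c), ready(e,a), ready(f,a)}  (22 atoms)
F3 = F2 ∪ {near(c,c), ready(a,c), ready(b,c), ready(e,c), ready(f,c)}  (27 atoms)
goal ⊆ F3  ⇒  h_max = 3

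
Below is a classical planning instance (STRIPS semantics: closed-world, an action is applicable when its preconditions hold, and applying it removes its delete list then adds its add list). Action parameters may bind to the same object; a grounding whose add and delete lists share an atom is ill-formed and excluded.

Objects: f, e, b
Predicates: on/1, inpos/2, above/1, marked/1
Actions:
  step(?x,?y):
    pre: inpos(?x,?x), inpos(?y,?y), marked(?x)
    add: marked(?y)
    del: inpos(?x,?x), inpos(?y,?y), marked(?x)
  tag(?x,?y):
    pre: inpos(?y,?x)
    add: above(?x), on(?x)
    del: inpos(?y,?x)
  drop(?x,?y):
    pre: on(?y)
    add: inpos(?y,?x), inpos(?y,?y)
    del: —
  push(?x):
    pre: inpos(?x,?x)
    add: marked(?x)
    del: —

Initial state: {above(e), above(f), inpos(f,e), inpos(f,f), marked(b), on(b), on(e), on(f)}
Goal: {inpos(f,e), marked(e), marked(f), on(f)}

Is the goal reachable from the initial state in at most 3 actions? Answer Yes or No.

1. drop(f,e)  →  {above(e), above(f), inpos(e,e), inpos(e,f), inpos(f,e), inpos(f,f), marked(b), on(b), on(e), on(f)}
2. push(f)  →  {above(e), above(f), inpos(e,e), inpos(e,f), inpos(f,e), inpos(f,f), marked(b), marked(f), on(b), on(e), on(f)}
3. push(e)  →  {above(e), above(f), inpos(e,e), inpos(e,f), inpos(f,e), inpos(f,f), marked(b), marked(e), marked(f), on(b), on(e), on(f)}
optimal plan length = 3; 3 ≤ 3

Yes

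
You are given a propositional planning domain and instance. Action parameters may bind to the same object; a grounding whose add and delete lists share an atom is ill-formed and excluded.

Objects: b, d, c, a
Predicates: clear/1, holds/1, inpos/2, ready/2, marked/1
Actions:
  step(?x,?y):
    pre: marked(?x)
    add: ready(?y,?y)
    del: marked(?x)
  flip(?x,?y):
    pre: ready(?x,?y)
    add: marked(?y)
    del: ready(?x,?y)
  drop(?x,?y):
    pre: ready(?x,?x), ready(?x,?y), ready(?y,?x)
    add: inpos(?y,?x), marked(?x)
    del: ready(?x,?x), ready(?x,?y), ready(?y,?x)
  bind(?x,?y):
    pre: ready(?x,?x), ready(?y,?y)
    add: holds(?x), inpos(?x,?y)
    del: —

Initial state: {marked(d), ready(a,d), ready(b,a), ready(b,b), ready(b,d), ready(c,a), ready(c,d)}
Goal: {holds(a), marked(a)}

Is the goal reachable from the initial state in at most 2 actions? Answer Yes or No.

1. step(d,a)  →  {ready(a,a), ready(a,d), ready(b,a), ready(b,b), ready(b,d), ready(c,a), ready(c,d)}
2. flip(b,a)  →  {marked(a), ready(a,a), ready(a,d), ready(b,b), ready(b,d), ready(c,a), ready(c,d)}
3. bind(a,b)  →  {holds(a), inpos(a,b), marked(a), ready(a,a), ready(a,d), ready(b,b), ready(b,d), ready(c,a), ready(c,d)}
optimal plan length = 3; 3 > 2

No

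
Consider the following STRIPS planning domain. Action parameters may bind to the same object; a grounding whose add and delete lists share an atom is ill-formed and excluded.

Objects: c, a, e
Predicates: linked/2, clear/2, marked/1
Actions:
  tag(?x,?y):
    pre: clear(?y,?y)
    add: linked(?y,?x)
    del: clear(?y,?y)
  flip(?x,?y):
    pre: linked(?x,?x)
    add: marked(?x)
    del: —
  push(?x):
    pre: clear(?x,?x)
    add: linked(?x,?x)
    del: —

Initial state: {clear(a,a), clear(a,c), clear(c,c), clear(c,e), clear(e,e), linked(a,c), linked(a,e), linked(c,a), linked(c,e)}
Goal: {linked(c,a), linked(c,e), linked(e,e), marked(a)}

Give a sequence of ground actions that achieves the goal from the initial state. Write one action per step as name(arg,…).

1. tag(a,a)  →  {clear(a,c), clear(c,c), clear(c,e), clear(e,e), linked(a,a), linked(a,c), linked(a,e), linked(c,a), linked(c,e)}
2. tag(e,e)  →  {clear(a,c), clear(c,c), clear(c,e), linked(a,a), linked(a,c), linked(a,e), linked(c,a), linked(c,e), linked(e,e)}
3. flip(a,c)  →  {clear(a,c), clear(c,c), clear(c,e), linked(a,a), linked(a,c), linked(a,e), linked(c,a), linked(c,e), linked(e,e), marked(a)}

tag(a,a); tag(e,e); flip(a,c)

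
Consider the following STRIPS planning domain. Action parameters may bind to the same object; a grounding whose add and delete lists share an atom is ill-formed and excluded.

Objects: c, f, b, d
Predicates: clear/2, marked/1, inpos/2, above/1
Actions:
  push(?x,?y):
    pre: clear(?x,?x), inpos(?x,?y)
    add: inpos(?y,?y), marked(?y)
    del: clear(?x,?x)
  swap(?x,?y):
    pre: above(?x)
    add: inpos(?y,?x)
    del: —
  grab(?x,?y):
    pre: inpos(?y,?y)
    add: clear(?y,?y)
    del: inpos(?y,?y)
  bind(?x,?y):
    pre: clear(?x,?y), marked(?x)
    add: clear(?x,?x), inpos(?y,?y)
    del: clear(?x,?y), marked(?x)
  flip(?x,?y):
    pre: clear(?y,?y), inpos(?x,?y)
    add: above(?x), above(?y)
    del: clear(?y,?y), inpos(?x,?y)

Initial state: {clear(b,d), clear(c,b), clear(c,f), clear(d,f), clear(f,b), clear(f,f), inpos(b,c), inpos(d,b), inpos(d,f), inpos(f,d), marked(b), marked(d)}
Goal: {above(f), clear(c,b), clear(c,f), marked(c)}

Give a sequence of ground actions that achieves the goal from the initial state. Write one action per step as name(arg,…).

bind(b,d); push(b,c); flip(d,f)

1. bind(b,d)  →  {clear(b,b), clear(c,b), clear(c,f), clear(d,f), clear(f,b), clear(f,f), inpos(b,c), inpos(d,b), inpos(d,d), inpos(d,f), inpos(f,d), marked(d)}
2. push(b,c)  →  {clear(c,b), clear(c,f), clear(d,f), clear(f,b), clear(f,f), inpos(b,c), inpos(c,c), inpos(d,b), inpos(d,d), inpos(d,f), inpos(f,d), marked(c), marked(d)}
3. flip(d,f)  →  {above(d), above(f), clear(c,b), clear(c,f), clear(d,f), clear(f,b), inpos(b,c), inpos(c,c), inpos(d,b), inpos(d,d), inpos(f,d), marked(c), marked(d)}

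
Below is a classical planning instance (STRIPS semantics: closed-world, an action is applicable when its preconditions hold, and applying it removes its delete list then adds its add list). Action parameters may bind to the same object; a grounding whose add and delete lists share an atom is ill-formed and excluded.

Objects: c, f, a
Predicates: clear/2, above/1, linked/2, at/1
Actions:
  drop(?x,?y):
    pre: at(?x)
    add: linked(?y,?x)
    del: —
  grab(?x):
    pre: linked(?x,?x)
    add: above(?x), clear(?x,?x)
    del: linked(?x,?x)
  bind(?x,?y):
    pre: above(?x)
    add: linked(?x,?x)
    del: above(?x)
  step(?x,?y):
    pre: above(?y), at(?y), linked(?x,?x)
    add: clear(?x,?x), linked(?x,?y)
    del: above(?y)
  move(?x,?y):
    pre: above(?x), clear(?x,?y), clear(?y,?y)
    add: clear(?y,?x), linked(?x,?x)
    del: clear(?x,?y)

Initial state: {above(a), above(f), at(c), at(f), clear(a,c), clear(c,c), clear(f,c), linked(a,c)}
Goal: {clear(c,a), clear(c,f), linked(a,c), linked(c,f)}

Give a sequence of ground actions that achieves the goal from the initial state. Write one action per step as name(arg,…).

drop(f,c); move(f,c); move(a,c)

1. drop(f,c)  →  {above(a), above(f), at(c), at(f), clear(a,c), clear(c,c), clear(f,c), linked(a,c), linked(c,f)}
2. move(f,c)  →  {above(a), above(f), at(c), at(f), clear(a,c), clear(c,c), clear(c,f), linked(a,c), linked(c,f), linked(f,f)}
3. move(a,c)  →  {above(a), above(f), at(c), at(f), clear(c,a), clear(c,c), clear(c,f), linked(a,a), linked(a,c), linked(c,f), linked(f,f)}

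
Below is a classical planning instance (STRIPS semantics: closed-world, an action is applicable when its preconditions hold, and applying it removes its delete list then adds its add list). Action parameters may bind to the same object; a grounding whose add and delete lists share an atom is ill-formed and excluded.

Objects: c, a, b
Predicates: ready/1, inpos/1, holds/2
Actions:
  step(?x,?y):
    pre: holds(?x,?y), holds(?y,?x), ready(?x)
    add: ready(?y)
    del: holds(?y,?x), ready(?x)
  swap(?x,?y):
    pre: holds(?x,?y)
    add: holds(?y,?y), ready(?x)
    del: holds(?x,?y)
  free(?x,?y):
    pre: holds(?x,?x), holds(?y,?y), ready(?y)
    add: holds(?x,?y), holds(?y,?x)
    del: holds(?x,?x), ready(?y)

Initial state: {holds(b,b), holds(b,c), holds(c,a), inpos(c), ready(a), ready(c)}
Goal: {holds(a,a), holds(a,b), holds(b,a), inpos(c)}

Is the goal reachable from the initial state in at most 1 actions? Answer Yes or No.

1. swap(c,a)  →  {holds(a,a), holds(b,b), holds(b,c), inpos(c), ready(a), ready(c)}
2. free(b,a)  →  {holds(a,a), holds(a,b), holds(b,a), holds(b,c), inpos(c), ready(c)}
optimal plan length = 2; 2 > 1

No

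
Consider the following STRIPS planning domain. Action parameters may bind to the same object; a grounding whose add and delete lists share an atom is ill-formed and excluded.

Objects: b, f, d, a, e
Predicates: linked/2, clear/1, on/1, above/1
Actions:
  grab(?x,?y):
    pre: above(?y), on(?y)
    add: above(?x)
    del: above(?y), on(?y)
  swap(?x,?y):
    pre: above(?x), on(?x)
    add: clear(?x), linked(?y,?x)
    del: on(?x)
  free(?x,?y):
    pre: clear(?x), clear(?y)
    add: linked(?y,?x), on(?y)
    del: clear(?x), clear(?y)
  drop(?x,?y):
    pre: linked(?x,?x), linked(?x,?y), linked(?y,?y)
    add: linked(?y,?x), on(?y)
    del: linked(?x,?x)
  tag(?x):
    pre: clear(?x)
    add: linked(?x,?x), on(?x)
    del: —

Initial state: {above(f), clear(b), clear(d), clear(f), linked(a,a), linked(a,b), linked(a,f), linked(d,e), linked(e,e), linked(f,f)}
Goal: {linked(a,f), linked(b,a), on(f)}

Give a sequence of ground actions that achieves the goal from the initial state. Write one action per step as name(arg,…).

1. free(b,b)  →  {above(f), clear(d), clear(f), linked(a,a), linked(a,b), linked(a,f), linked(b,b), linked(d,e), linked(e,e), linked(f,f), on(b)}
2. free(f,f)  →  {above(f), clear(d), linked(a,a), linked(a,b), linked(a,f), linked(b,b), linked(d,e), linked(e,e), linked(f,f), on(b), on(f)}
3. drop(a,b)  →  {above(f), clear(d), linked(a,b), linked(a,f), linked(b,a), linked(b,b), linked(d,e), linked(e,e), linked(f,f), on(b), on(f)}

free(b,b); free(f,f); drop(a,b)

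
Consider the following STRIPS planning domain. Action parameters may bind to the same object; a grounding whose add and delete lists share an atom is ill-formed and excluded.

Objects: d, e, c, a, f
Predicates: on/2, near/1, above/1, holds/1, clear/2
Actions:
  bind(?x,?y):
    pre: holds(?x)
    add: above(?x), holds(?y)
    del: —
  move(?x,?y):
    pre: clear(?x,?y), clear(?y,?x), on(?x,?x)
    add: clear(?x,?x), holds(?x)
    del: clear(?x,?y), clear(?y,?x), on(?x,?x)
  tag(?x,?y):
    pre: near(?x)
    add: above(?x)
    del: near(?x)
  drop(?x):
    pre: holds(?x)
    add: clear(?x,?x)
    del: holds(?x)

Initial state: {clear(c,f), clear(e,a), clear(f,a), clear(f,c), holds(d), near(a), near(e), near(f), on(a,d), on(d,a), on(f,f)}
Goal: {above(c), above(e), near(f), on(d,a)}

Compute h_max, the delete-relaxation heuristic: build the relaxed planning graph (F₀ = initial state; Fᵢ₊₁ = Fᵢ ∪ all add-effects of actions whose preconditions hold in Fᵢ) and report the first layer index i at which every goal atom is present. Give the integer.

2

F0 = init (11 atoms)
F1 = F0 ∪ {above(a), above(d), above(e), above(f), clear(d,d), clear(f,f), holds(a), holds(c), holds(e), holds(f)}  (21 atoms)
F2 = F1 ∪ {above(c), clear(a,a), clear(c,c), clear(e,e)}  (25 atoms)
goal ⊆ F2  ⇒  h_max = 2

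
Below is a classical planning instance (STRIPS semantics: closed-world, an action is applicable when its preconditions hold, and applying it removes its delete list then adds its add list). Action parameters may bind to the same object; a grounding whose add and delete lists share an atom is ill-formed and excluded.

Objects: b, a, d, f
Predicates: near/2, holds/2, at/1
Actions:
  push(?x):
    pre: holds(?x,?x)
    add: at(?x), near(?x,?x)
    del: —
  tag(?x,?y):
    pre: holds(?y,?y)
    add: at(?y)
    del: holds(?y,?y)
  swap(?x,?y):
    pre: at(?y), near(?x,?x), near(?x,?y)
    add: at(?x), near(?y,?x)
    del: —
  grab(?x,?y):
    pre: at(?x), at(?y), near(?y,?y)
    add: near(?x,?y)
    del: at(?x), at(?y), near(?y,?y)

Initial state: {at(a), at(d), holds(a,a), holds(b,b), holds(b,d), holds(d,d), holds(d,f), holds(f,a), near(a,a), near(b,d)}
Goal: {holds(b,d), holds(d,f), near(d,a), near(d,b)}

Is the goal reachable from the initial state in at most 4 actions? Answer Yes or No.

1. push(b)  →  {at(a), at(b), at(d), holds(a,a), holds(b,b), holds(b,d), holds(d,d), holds(d,f), holds(f,a), near(a,a), near(b,b), near(b,d)}
2. swap(b,d)  →  {at(a), at(b), at(d), holds(a,a), holds(b,b), holds(b,d), holds(d,d), holds(d,f), holds(f,a), near(a,a), near(b,b), near(b,d), near(d,b)}
3. grab(d,a)  →  {at(b), holds(a,a), holds(b,b), holds(b,d), holds(d,d), holds(d,f), holds(f,a), near(b,b), near(b,d), near(d,a), near(d,b)}
optimal plan length = 3; 3 ≤ 4

Yes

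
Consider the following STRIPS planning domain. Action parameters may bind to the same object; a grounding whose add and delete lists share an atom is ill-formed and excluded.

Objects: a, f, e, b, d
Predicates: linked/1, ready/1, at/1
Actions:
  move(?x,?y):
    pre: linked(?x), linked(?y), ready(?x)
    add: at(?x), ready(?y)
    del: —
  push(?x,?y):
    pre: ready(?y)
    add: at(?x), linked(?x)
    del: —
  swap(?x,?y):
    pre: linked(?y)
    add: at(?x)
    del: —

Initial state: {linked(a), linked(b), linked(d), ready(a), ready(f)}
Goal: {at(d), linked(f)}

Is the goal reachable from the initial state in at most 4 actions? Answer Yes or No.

1. push(f,a)  →  {at(f), linked(a), linked(b), linked(d), linked(f), ready(a), ready(f)}
2. push(d,a)  →  {at(d), at(f), linked(a), linked(b), linked(d), linked(f), ready(a), ready(f)}
optimal plan length = 2; 2 ≤ 4

Yes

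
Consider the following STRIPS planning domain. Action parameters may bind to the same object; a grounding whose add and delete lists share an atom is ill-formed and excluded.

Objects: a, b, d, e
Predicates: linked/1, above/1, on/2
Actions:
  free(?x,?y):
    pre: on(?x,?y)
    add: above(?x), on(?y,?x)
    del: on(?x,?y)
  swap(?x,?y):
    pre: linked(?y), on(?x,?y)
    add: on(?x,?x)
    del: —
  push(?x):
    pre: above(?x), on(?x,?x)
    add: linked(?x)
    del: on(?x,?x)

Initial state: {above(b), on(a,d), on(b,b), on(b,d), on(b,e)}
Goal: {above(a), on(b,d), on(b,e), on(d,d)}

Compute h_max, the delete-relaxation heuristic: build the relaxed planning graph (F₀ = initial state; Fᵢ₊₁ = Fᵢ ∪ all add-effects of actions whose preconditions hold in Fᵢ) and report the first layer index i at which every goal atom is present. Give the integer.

F0 = init (5 atoms)
F1 = F0 ∪ {above(a), linked(b), on(d,a), on(d,b), on(e,b)}  (10 atoms)
F2 = F1 ∪ {above(d), above(e), on(d,d), on(e,e)}  (14 atoms)
goal ⊆ F2  ⇒  h_max = 2

2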